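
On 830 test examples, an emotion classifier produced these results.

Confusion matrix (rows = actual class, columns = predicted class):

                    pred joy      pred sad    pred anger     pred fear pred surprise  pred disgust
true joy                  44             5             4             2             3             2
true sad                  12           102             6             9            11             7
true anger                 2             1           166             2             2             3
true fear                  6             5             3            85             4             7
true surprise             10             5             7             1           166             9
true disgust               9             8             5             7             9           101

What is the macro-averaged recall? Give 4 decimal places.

0.7847

Per-class recall (TP/(TP+FN)):
  joy: TP=44, FN=5+4+2+3+2=16 → 44/60 = 0.73333
  sad: TP=102, FN=12+6+9+11+7=45 → 102/147 = 0.69388
  anger: TP=166, FN=2+1+2+2+3=10 → 166/176 = 0.94318
  fear: TP=85, FN=6+5+3+4+7=25 → 85/110 = 0.77273
  surprise: TP=166, FN=10+5+7+1+9=32 → 166/198 = 0.83838
  disgust: TP=101, FN=9+8+5+7+9=38 → 101/139 = 0.72662
Macro-recall = mean = (0.73333 + 0.69388 + 0.94318 + 0.77273 + 0.83838 + 0.72662) / 6 = 0.7847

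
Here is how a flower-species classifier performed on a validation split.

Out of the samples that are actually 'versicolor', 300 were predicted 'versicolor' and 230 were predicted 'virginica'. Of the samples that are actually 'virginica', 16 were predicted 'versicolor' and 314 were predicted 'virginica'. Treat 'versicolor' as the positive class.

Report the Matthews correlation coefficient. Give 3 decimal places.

MCC = (TP·TN − FP·FN) / √((TP+FP)(TP+FN)(TN+FP)(TN+FN))
Numerator = 300·314 − 16·230 = 90520
Denominator = √(316·530·330·544) = √30066009600 = 173395.5294
MCC = 90520 / 173395.5294 = 0.522

0.522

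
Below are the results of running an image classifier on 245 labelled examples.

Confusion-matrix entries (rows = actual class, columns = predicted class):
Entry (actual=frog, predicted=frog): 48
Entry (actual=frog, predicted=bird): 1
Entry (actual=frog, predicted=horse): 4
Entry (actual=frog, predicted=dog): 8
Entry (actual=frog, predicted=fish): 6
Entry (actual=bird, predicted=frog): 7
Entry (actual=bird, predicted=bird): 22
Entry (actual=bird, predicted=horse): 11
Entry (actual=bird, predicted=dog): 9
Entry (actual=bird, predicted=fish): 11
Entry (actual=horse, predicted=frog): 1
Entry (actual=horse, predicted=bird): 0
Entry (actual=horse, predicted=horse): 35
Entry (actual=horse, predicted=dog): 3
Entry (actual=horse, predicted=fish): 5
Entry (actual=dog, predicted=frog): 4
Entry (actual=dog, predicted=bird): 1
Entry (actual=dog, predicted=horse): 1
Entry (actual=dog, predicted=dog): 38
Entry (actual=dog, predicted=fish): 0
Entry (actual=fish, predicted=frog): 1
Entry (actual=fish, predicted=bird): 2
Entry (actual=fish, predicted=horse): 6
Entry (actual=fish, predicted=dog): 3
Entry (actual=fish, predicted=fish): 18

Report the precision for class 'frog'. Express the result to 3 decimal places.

0.787

precision = TP/(TP+FP).
frog: TP=48, FP=7+1+4+1=13 → 48/61 = 0.7869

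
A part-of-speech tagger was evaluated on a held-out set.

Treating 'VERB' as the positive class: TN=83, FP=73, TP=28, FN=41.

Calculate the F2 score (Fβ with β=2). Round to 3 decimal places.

Fβ = (1+β²)·TP / ((1+β²)·TP + β²·FN + FP), with β²=4
= 5·28 / (5·28 + 4·41 + 73) = 0.371

0.371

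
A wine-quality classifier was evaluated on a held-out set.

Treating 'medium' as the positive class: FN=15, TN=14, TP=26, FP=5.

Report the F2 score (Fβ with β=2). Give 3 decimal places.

Fβ = (1+β²)·TP / ((1+β²)·TP + β²·FN + FP), with β²=4
= 5·26 / (5·26 + 4·15 + 5) = 0.667

0.667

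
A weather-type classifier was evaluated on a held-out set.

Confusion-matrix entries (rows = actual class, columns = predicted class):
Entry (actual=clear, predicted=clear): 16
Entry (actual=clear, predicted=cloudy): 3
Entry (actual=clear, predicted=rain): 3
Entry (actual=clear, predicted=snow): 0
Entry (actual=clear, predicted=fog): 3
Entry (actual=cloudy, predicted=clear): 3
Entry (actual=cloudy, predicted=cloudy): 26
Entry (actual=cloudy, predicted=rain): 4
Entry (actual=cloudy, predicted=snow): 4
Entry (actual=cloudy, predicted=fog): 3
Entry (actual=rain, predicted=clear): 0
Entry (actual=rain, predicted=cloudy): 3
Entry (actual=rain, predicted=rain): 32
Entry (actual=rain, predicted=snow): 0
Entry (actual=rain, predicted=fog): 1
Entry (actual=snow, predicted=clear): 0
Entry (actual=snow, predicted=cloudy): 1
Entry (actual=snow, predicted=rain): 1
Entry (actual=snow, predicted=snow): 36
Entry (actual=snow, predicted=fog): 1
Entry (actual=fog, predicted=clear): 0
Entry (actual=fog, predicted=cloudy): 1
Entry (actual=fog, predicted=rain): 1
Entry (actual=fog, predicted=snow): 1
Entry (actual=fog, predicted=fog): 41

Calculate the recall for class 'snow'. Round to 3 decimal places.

0.923

recall = TP/(TP+FN).
snow: TP=36, FN=0+1+1+1=3 → 36/39 = 0.9231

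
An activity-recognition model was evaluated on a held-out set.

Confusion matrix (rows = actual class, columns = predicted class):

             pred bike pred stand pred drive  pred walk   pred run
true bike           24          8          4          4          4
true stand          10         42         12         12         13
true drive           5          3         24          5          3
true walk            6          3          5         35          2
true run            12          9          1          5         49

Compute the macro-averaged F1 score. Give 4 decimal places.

0.5741

Per-class F1 score (2·TP/(2·TP+FP+FN)):
  bike: TP=24, FP=10+5+6+12=33, FN=8+4+4+4=20 → 48/101 = 0.47525
  stand: TP=42, FP=8+3+3+9=23, FN=10+12+12+13=47 → 84/154 = 0.54545
  drive: TP=24, FP=4+12+5+1=22, FN=5+3+5+3=16 → 48/86 = 0.55814
  walk: TP=35, FP=4+12+5+5=26, FN=6+3+5+2=16 → 70/112 = 0.62500
  run: TP=49, FP=4+13+3+2=22, FN=12+9+1+5=27 → 98/147 = 0.66667
Macro-F1 score = mean = (0.47525 + 0.54545 + 0.55814 + 0.62500 + 0.66667) / 5 = 0.5741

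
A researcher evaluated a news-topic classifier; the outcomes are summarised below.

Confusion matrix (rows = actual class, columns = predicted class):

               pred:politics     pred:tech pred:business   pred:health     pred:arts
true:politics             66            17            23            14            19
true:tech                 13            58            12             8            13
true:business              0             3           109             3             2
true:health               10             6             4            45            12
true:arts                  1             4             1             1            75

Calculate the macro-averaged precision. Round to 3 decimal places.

0.676

Per-class precision (TP/(TP+FP)):
  politics: TP=66, FP=13+0+10+1=24 → 66/90 = 0.7333
  tech: TP=58, FP=17+3+6+4=30 → 58/88 = 0.6591
  business: TP=109, FP=23+12+4+1=40 → 109/149 = 0.7315
  health: TP=45, FP=14+8+3+1=26 → 45/71 = 0.6338
  arts: TP=75, FP=19+13+2+12=46 → 75/121 = 0.6198
Macro-precision = mean = (0.7333 + 0.6591 + 0.7315 + 0.6338 + 0.6198) / 5 = 0.676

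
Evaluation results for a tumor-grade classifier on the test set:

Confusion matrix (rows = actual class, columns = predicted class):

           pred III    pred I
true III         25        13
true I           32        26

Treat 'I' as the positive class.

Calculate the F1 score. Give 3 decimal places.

0.536

Precision = TP/(TP+FP) = 26/39 = 0.6667
Recall = TP/(TP+FN) = 26/58 = 0.4483
F1 = 2·TP/(2·TP+FP+FN) = 52/97 = 0.536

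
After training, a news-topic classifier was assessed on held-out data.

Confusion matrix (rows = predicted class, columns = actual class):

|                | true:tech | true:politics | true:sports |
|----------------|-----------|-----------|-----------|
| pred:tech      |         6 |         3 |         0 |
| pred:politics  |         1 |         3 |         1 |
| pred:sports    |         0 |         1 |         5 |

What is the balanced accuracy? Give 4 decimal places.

Balanced accuracy = mean of per-class recall.
  tech: recall = 6/7 = 0.85714
  politics: recall = 3/7 = 0.42857
  sports: recall = 5/6 = 0.83333
Mean = (0.85714 + 0.42857 + 0.83333) / 3 = 0.7063

0.7063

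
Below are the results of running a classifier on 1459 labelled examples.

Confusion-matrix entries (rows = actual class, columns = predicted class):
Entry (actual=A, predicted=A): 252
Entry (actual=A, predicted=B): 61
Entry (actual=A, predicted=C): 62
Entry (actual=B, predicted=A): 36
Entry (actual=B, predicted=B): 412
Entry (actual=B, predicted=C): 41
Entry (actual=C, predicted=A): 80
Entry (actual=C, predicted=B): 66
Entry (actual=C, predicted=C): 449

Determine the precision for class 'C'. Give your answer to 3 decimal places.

0.813

precision = TP/(TP+FP).
C: TP=449, FP=62+41=103 → 449/552 = 0.8134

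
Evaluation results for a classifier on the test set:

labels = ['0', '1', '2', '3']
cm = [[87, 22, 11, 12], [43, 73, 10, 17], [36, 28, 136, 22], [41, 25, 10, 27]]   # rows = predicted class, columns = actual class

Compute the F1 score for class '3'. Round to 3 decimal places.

Treat '3' as positive and all other classes as negative.
F1 score = 2·TP/(2·TP+FP+FN).
3: TP=27, FP=41+25+10=76, FN=12+17+22=51 → 54/181 = 0.2983

0.298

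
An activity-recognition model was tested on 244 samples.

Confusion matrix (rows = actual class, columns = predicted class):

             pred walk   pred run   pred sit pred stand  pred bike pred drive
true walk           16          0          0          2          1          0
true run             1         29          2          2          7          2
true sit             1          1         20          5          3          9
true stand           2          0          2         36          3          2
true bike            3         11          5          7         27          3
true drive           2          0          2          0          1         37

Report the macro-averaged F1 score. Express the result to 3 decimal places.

0.677

Per-class F1 score (2·TP/(2·TP+FP+FN)):
  walk: TP=16, FP=1+1+2+3+2=9, FN=0+0+2+1+0=3 → 32/44 = 0.7273
  run: TP=29, FP=0+1+0+11+0=12, FN=1+2+2+7+2=14 → 58/84 = 0.6905
  sit: TP=20, FP=0+2+2+5+2=11, FN=1+1+5+3+9=19 → 40/70 = 0.5714
  stand: TP=36, FP=2+2+5+7+0=16, FN=2+0+2+3+2=9 → 72/97 = 0.7423
  bike: TP=27, FP=1+7+3+3+1=15, FN=3+11+5+7+3=29 → 54/98 = 0.5510
  drive: TP=37, FP=0+2+9+2+3=16, FN=2+0+2+0+1=5 → 74/95 = 0.7789
Macro-F1 score = mean = (0.7273 + 0.6905 + 0.5714 + 0.7423 + 0.5510 + 0.7789) / 6 = 0.677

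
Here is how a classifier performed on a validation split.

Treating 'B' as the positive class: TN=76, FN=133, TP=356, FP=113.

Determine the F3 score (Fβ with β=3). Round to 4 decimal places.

Fβ = (1+β²)·TP / ((1+β²)·TP + β²·FN + FP), with β²=9
= 10·356 / (10·356 + 9·133 + 113) = 0.7310

0.7310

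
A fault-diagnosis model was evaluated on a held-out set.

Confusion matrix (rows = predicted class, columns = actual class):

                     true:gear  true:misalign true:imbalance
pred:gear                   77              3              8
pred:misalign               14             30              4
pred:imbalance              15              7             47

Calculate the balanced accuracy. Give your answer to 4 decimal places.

0.7577

Balanced accuracy = mean of per-class recall.
  gear: recall = 77/106 = 0.72642
  misalign: recall = 30/40 = 0.75000
  imbalance: recall = 47/59 = 0.79661
Mean = (0.72642 + 0.75000 + 0.79661) / 3 = 0.7577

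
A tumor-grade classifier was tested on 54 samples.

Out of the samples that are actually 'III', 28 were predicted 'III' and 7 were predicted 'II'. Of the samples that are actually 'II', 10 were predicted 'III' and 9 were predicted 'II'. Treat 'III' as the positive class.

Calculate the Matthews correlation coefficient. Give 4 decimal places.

0.2862

MCC = (TP·TN − FP·FN) / √((TP+FP)(TP+FN)(TN+FP)(TN+FN))
Numerator = 28·9 − 10·7 = 182
Denominator = √(38·35·19·16) = √404320 = 635.8616
MCC = 182 / 635.8616 = 0.2862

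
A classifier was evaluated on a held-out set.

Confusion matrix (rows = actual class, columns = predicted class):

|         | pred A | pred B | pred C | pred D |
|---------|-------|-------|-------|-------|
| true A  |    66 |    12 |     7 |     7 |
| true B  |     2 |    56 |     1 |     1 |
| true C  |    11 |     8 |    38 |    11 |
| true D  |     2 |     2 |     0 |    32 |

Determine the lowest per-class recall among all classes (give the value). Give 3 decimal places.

0.559

Per-class recall (TP/(TP+FN)):
  A: TP=66, FN=12+7+7=26 → 66/92 = 0.7174
  B: TP=56, FN=2+1+1=4 → 56/60 = 0.9333
  C: TP=38, FN=11+8+11=30 → 38/68 = 0.5588
  D: TP=32, FN=2+2+0=4 → 32/36 = 0.8889
Lowest is class 'C' with recall = 0.559.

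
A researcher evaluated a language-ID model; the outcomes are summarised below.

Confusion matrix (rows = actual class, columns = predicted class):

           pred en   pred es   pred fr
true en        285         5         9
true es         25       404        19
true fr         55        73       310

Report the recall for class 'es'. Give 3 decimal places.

0.902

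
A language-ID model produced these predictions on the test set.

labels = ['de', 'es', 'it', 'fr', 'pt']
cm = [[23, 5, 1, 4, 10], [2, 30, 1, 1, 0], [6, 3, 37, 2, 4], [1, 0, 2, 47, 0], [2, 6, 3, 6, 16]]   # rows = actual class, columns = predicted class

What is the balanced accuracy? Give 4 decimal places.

Balanced accuracy = mean of per-class recall.
  de: recall = 23/43 = 0.53488
  es: recall = 30/34 = 0.88235
  it: recall = 37/52 = 0.71154
  fr: recall = 47/50 = 0.94000
  pt: recall = 16/33 = 0.48485
Mean = (0.53488 + 0.88235 + 0.71154 + 0.94000 + 0.48485) / 5 = 0.7107

0.7107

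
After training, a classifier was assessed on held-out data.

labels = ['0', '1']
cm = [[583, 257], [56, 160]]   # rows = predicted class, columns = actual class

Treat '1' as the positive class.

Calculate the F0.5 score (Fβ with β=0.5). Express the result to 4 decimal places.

0.6245

Fβ = (1+β²)·TP / ((1+β²)·TP + β²·FN + FP), with β²=1/4
= 1.25·160 / (1.25·160 + 0.25·257 + 56) = 0.6245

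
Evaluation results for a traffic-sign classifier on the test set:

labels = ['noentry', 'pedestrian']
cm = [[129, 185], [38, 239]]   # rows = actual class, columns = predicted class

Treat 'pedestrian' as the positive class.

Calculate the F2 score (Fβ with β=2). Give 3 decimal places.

Fβ = (1+β²)·TP / ((1+β²)·TP + β²·FN + FP), with β²=4
= 5·239 / (5·239 + 4·38 + 185) = 0.780

0.780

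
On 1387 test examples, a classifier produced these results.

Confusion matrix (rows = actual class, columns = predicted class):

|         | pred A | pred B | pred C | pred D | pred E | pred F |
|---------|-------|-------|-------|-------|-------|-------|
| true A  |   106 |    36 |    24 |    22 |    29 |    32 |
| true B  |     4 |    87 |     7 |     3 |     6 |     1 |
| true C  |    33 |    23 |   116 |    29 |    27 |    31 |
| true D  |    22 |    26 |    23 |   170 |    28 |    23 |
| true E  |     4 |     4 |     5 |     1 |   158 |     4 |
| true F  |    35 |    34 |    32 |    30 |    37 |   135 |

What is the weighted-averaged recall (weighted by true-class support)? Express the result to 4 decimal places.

Per-class recall (TP/(TP+FN)):
  A: TP=106, FN=36+24+22+29+32=143 → 106/249 = 0.42570
  B: TP=87, FN=4+7+3+6+1=21 → 87/108 = 0.80556
  C: TP=116, FN=33+23+29+27+31=143 → 116/259 = 0.44788
  D: TP=170, FN=22+26+23+28+23=122 → 170/292 = 0.58219
  E: TP=158, FN=4+4+5+1+4=18 → 158/176 = 0.89773
  F: TP=135, FN=35+34+32+30+37=168 → 135/303 = 0.44554
Weighted-recall = Σ (supportᵢ/N)·recallᵢ with N=1387: (249/1387)·0.42570 + (108/1387)·0.80556 + (259/1387)·0.44788 + (292/1387)·0.58219 + (176/1387)·0.89773 + (303/1387)·0.44554 = 0.5566

0.5566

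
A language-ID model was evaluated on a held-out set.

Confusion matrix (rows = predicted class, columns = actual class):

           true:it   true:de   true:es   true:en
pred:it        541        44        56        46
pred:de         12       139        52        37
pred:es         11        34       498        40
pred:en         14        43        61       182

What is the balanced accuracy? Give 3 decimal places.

0.703

Balanced accuracy = mean of per-class recall.
  it: recall = 541/578 = 0.9360
  de: recall = 139/260 = 0.5346
  es: recall = 498/667 = 0.7466
  en: recall = 182/305 = 0.5967
Mean = (0.9360 + 0.5346 + 0.7466 + 0.5967) / 4 = 0.703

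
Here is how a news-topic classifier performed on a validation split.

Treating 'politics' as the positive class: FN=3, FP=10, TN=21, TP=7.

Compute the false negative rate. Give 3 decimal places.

0.300

FNR = FN/(FN+TP) = 3/(3+7) = 0.300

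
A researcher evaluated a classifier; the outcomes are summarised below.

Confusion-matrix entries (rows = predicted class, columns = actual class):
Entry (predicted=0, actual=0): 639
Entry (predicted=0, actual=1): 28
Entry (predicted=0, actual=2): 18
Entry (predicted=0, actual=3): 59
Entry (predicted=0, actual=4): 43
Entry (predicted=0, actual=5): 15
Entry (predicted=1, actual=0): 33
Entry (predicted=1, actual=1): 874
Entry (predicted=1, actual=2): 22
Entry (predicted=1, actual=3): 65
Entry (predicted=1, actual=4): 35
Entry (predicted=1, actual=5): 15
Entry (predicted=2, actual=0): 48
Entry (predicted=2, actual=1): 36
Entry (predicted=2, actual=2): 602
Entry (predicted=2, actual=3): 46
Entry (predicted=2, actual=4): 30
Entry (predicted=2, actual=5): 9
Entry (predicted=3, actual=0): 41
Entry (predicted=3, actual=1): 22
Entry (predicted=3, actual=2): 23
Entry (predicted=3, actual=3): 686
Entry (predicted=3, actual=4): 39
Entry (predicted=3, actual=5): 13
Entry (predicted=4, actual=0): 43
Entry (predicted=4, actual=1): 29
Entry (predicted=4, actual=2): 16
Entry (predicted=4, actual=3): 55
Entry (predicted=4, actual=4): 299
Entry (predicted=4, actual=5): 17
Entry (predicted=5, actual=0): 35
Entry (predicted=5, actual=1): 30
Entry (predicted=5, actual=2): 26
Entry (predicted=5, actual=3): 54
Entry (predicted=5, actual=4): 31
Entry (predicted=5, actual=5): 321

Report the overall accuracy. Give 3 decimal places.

Accuracy = trace / total = (639+874+602+686+299+321=3421) / 4397 = 3421/4397 = 0.778

0.778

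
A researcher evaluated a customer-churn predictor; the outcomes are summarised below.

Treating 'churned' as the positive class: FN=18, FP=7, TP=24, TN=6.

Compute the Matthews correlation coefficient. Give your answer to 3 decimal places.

0.028

MCC = (TP·TN − FP·FN) / √((TP+FP)(TP+FN)(TN+FP)(TN+FN))
Numerator = 24·6 − 7·18 = 18
Denominator = √(31·42·13·24) = √406224 = 637.3570
MCC = 18 / 637.3570 = 0.028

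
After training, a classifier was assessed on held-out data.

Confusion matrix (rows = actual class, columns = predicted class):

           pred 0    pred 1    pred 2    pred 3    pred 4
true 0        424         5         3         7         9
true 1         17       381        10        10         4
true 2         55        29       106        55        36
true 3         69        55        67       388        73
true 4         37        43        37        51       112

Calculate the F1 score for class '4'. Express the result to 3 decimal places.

Take TP from the diagonal, FP from the rest of the '4' prediction marginal, FN from the rest of the '4' actual marginal.
F1 score = 2·TP/(2·TP+FP+FN).
4: TP=112, FP=9+4+36+73=122, FN=37+43+37+51=168 → 224/514 = 0.4358

0.436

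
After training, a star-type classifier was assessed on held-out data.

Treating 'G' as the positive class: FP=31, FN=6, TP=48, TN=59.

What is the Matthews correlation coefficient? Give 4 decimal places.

MCC = (TP·TN − FP·FN) / √((TP+FP)(TP+FN)(TN+FP)(TN+FN))
Numerator = 48·59 − 31·6 = 2646
Denominator = √(79·54·90·65) = √24956100 = 4995.6081
MCC = 2646 / 4995.6081 = 0.5297

0.5297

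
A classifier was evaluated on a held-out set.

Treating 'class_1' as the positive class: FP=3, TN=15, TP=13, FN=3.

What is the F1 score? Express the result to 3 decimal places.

0.813

Precision = TP/(TP+FP) = 13/16 = 0.8125
Recall = TP/(TP+FN) = 13/16 = 0.8125
F1 = 2·TP/(2·TP+FP+FN) = 26/32 = 0.813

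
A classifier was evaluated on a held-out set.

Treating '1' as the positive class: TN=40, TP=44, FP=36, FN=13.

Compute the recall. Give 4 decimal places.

Recall = TP/(TP+FN) = 44/(44+13) = 44/57 = 0.7719

0.7719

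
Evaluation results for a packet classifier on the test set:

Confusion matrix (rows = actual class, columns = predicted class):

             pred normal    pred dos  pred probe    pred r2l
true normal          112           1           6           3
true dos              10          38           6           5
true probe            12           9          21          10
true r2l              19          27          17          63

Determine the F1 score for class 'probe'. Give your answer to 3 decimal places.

F1 score = 2·TP/(2·TP+FP+FN).
probe: TP=21, FP=6+6+17=29, FN=12+9+10=31 → 42/102 = 0.4118

0.412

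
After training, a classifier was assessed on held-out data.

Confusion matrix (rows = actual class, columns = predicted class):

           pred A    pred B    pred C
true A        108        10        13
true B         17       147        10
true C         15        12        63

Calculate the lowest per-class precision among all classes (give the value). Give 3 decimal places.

Per-class precision (TP/(TP+FP)):
  A: TP=108, FP=17+15=32 → 108/140 = 0.7714
  B: TP=147, FP=10+12=22 → 147/169 = 0.8698
  C: TP=63, FP=13+10=23 → 63/86 = 0.7326
Lowest is class 'C' with precision = 0.733.

0.733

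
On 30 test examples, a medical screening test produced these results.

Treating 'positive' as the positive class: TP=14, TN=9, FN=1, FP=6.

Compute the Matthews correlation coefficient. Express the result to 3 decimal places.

MCC = (TP·TN − FP·FN) / √((TP+FP)(TP+FN)(TN+FP)(TN+FN))
Numerator = 14·9 − 6·1 = 120
Denominator = √(20·15·15·10) = √45000 = 212.1320
MCC = 120 / 212.1320 = 0.566

0.566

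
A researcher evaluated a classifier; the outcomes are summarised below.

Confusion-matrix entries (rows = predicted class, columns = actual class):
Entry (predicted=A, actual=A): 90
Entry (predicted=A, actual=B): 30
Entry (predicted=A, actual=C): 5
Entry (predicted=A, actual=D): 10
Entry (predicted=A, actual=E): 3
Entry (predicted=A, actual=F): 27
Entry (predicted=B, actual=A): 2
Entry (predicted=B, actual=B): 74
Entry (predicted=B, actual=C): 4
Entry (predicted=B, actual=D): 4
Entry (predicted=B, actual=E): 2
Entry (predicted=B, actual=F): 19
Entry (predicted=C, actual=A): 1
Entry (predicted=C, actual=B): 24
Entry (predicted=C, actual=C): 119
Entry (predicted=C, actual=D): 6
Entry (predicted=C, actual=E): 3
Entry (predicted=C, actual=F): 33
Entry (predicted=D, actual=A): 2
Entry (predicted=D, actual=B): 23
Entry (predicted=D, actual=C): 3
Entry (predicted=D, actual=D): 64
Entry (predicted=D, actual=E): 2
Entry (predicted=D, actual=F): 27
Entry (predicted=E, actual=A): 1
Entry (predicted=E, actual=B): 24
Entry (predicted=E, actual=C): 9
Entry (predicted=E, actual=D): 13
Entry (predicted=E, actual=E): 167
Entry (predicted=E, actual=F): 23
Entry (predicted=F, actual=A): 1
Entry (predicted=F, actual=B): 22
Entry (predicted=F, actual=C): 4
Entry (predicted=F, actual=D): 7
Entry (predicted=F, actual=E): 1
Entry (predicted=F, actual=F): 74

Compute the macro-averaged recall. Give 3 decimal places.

Per-class recall (TP/(TP+FN)):
  A: TP=90, FN=2+1+2+1+1=7 → 90/97 = 0.9278
  B: TP=74, FN=30+24+23+24+22=123 → 74/197 = 0.3756
  C: TP=119, FN=5+4+3+9+4=25 → 119/144 = 0.8264
  D: TP=64, FN=10+4+6+13+7=40 → 64/104 = 0.6154
  E: TP=167, FN=3+2+3+2+1=11 → 167/178 = 0.9382
  F: TP=74, FN=27+19+33+27+23=129 → 74/203 = 0.3645
Macro-recall = mean = (0.9278 + 0.3756 + 0.8264 + 0.6154 + 0.9382 + 0.3645) / 6 = 0.675

0.675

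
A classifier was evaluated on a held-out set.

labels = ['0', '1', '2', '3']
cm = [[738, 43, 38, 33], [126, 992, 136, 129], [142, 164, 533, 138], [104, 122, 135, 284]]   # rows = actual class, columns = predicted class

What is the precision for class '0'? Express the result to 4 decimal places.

Take TP from the diagonal, FP from the rest of the '0' prediction marginal, FN from the rest of the '0' actual marginal.
precision = TP/(TP+FP).
0: TP=738, FP=126+142+104=372 → 738/1110 = 0.66486

0.6649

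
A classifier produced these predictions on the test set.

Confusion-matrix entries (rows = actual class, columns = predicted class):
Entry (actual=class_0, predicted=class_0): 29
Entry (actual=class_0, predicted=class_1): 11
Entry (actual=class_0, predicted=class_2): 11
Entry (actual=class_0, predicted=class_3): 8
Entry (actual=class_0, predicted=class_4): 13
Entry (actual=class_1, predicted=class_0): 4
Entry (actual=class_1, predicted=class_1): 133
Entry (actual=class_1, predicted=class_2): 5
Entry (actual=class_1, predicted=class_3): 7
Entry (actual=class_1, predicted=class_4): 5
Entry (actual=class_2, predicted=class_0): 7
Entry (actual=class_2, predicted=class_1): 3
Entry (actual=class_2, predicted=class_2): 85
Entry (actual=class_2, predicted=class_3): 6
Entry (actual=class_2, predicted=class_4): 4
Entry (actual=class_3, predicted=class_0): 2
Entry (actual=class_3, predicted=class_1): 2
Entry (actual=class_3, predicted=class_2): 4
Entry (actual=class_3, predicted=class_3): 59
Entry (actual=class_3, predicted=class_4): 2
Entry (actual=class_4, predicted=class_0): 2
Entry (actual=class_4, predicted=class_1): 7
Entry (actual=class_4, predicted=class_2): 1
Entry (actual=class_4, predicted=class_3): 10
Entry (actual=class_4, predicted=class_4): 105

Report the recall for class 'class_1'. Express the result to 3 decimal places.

0.864

recall = TP/(TP+FN).
class_1: TP=133, FN=4+5+7+5=21 → 133/154 = 0.8636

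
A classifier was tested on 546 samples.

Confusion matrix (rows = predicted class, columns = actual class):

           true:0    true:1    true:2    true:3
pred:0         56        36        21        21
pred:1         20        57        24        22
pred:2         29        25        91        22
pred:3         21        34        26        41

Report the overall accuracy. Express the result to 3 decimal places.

0.449

Accuracy = trace / total = (56+57+91+41=245) / 546 = 245/546 = 0.449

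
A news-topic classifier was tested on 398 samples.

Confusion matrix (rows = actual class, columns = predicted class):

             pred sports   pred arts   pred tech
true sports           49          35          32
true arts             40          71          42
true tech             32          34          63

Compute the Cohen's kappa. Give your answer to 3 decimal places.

0.187

Observed agreement pₒ = trace/N = 183/398 = 0.4598
Expected agreement pₑ = Σ (rowᵢ·colᵢ)/N² = (116·121 + 153·140 + 129·137)/398² = 0.3354
κ = (pₒ − pₑ)/(1 − pₑ) = (0.4598 − 0.3354)/(1 − 0.3354) = 0.187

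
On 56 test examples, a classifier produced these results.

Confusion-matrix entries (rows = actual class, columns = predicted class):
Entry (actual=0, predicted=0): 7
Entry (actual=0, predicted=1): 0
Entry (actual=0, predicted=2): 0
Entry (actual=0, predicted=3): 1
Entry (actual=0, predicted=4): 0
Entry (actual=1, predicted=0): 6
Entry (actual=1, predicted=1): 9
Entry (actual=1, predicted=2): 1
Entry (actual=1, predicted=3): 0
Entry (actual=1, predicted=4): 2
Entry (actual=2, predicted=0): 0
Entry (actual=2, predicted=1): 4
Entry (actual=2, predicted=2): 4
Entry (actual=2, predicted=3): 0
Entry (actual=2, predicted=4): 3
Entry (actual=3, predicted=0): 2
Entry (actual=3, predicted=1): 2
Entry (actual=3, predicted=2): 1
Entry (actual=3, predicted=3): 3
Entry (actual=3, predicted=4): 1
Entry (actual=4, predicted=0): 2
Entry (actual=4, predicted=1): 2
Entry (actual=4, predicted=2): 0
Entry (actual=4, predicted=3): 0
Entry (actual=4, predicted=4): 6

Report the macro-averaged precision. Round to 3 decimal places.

0.572

Per-class precision (TP/(TP+FP)):
  0: TP=7, FP=6+0+2+2=10 → 7/17 = 0.4118
  1: TP=9, FP=0+4+2+2=8 → 9/17 = 0.5294
  2: TP=4, FP=0+1+1+0=2 → 4/6 = 0.6667
  3: TP=3, FP=1+0+0+0=1 → 3/4 = 0.7500
  4: TP=6, FP=0+2+3+1=6 → 6/12 = 0.5000
Macro-precision = mean = (0.4118 + 0.5294 + 0.6667 + 0.7500 + 0.5000) / 5 = 0.572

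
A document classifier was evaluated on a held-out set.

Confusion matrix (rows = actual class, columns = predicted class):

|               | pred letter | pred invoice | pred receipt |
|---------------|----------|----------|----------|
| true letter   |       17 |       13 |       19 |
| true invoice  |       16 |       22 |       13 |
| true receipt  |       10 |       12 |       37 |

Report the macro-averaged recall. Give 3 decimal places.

Per-class recall (TP/(TP+FN)):
  letter: TP=17, FN=13+19=32 → 17/49 = 0.3469
  invoice: TP=22, FN=16+13=29 → 22/51 = 0.4314
  receipt: TP=37, FN=10+12=22 → 37/59 = 0.6271
Macro-recall = mean = (0.3469 + 0.4314 + 0.6271) / 3 = 0.468

0.468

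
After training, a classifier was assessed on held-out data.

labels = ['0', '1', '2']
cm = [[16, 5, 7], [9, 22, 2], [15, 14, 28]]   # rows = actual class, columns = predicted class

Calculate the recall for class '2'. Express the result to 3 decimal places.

recall = TP/(TP+FN).
2: TP=28, FN=15+14=29 → 28/57 = 0.4912

0.491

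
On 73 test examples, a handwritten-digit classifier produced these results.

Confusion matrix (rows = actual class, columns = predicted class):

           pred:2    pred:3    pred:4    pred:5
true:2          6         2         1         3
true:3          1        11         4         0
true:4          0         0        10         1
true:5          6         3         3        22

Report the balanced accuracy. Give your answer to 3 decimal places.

Balanced accuracy = mean of per-class recall.
  2: recall = 6/12 = 0.5000
  3: recall = 11/16 = 0.6875
  4: recall = 10/11 = 0.9091
  5: recall = 22/34 = 0.6471
Mean = (0.5000 + 0.6875 + 0.9091 + 0.6471) / 4 = 0.686

0.686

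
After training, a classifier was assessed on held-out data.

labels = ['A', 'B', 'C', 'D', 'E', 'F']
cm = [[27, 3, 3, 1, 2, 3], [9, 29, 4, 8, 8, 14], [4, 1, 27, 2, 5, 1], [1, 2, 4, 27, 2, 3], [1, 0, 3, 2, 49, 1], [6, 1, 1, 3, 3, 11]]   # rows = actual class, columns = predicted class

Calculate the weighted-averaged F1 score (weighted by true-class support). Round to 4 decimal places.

0.6210

Per-class F1 score (2·TP/(2·TP+FP+FN)):
  A: TP=27, FP=9+4+1+1+6=21, FN=3+3+1+2+3=12 → 54/87 = 0.62069
  B: TP=29, FP=3+1+2+0+1=7, FN=9+4+8+8+14=43 → 58/108 = 0.53704
  C: TP=27, FP=3+4+4+3+1=15, FN=4+1+2+5+1=13 → 54/82 = 0.65854
  D: TP=27, FP=1+8+2+2+3=16, FN=1+2+4+2+3=12 → 54/82 = 0.65854
  E: TP=49, FP=2+8+5+2+3=20, FN=1+0+3+2+1=7 → 98/125 = 0.78400
  F: TP=11, FP=3+14+1+3+1=22, FN=6+1+1+3+3=14 → 22/58 = 0.37931
Weighted-F1 score = Σ (supportᵢ/N)·F1 scoreᵢ with N=271: (39/271)·0.62069 + (72/271)·0.53704 + (40/271)·0.65854 + (39/271)·0.65854 + (56/271)·0.78400 + (25/271)·0.37931 = 0.6210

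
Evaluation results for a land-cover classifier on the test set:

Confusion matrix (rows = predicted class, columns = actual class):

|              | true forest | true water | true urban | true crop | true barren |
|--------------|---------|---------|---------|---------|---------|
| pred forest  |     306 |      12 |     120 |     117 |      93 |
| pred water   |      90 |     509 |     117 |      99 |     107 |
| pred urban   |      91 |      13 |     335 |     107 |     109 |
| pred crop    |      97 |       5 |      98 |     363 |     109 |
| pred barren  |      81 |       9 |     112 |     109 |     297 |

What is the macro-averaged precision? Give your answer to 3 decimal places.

Per-class precision (TP/(TP+FP)):
  forest: TP=306, FP=12+120+117+93=342 → 306/648 = 0.4722
  water: TP=509, FP=90+117+99+107=413 → 509/922 = 0.5521
  urban: TP=335, FP=91+13+107+109=320 → 335/655 = 0.5115
  crop: TP=363, FP=97+5+98+109=309 → 363/672 = 0.5402
  barren: TP=297, FP=81+9+112+109=311 → 297/608 = 0.4885
Macro-precision = mean = (0.4722 + 0.5521 + 0.5115 + 0.5402 + 0.4885) / 5 = 0.513

0.513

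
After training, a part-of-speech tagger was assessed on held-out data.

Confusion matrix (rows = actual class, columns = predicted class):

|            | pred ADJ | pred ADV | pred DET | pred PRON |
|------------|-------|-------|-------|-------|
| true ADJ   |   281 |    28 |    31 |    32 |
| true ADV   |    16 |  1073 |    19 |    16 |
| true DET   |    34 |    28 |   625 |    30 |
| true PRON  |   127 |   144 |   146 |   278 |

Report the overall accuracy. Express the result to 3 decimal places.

Accuracy = trace / total = (281+1073+625+278=2257) / 2908 = 2257/2908 = 0.776

0.776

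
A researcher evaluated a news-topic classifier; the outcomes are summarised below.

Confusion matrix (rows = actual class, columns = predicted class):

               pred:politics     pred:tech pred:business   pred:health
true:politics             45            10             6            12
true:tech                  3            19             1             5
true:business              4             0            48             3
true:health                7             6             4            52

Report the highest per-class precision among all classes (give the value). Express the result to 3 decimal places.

0.814

Per-class precision (TP/(TP+FP)):
  politics: TP=45, FP=3+4+7=14 → 45/59 = 0.7627
  tech: TP=19, FP=10+0+6=16 → 19/35 = 0.5429
  business: TP=48, FP=6+1+4=11 → 48/59 = 0.8136
  health: TP=52, FP=12+5+3=20 → 52/72 = 0.7222
Highest is class 'business' with precision = 0.814.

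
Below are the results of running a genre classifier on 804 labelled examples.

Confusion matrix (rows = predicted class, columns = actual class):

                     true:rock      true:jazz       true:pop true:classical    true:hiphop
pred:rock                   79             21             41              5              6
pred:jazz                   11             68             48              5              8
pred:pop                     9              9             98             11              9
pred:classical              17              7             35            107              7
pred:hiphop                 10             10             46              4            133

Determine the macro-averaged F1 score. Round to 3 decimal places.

Per-class F1 score (2·TP/(2·TP+FP+FN)):
  rock: TP=79, FP=21+41+5+6=73, FN=11+9+17+10=47 → 158/278 = 0.5683
  jazz: TP=68, FP=11+48+5+8=72, FN=21+9+7+10=47 → 136/255 = 0.5333
  pop: TP=98, FP=9+9+11+9=38, FN=41+48+35+46=170 → 196/404 = 0.4851
  classical: TP=107, FP=17+7+35+7=66, FN=5+5+11+4=25 → 214/305 = 0.7016
  hiphop: TP=133, FP=10+10+46+4=70, FN=6+8+9+7=30 → 266/366 = 0.7268
Macro-F1 score = mean = (0.5683 + 0.5333 + 0.4851 + 0.7016 + 0.7268) / 5 = 0.603

0.603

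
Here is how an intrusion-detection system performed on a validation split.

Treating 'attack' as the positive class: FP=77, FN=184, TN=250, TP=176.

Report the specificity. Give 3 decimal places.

0.765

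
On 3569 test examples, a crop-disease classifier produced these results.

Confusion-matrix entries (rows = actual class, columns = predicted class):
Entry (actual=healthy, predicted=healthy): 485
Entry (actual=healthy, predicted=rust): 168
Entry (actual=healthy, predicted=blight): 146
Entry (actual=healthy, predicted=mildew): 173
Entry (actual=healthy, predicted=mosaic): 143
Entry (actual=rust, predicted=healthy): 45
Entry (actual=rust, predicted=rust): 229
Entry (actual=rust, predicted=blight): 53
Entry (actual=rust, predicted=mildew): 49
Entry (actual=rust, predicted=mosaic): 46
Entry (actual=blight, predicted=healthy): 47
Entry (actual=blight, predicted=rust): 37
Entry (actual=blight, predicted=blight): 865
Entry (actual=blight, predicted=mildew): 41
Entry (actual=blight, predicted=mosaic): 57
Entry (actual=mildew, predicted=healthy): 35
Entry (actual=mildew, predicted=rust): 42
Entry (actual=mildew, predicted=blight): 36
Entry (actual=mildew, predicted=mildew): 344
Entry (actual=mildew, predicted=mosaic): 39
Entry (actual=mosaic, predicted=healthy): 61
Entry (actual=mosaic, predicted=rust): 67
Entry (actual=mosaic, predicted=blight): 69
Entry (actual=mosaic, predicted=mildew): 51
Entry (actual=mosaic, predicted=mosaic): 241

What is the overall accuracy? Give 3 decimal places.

0.606

Accuracy = trace / total = (485+229+865+344+241=2164) / 3569 = 2164/3569 = 0.606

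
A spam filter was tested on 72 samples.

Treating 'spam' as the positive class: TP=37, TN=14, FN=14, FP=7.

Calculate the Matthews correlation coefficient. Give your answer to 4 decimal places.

MCC = (TP·TN − FP·FN) / √((TP+FP)(TP+FN)(TN+FP)(TN+FN))
Numerator = 37·14 − 7·14 = 420
Denominator = √(44·51·21·28) = √1319472 = 1148.6827
MCC = 420 / 1148.6827 = 0.3656

0.3656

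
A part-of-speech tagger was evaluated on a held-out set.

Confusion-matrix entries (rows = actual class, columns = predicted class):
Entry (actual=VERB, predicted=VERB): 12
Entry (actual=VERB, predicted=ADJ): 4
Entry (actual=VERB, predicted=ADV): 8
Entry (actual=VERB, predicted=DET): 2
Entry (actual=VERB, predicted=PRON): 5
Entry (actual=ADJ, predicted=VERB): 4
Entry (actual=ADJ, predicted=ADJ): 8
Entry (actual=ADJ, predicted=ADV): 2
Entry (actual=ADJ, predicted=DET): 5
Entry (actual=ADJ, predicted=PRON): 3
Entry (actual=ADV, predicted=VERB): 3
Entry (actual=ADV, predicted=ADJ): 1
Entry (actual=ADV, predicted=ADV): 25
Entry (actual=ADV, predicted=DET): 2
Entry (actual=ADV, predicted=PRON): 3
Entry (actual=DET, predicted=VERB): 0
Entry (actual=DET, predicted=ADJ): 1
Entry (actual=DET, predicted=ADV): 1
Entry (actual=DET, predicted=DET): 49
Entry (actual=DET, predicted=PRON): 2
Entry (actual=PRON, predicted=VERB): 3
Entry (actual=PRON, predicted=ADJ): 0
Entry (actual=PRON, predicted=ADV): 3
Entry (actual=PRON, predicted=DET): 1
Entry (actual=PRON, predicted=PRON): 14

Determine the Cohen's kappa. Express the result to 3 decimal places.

0.571

Observed agreement pₒ = trace/N = 108/161 = 0.6708
Expected agreement pₑ = Σ (rowᵢ·colᵢ)/N² = (31·22 + 22·14 + 34·39 + 53·59 + 21·27)/161² = 0.2319
κ = (pₒ − pₑ)/(1 − pₑ) = (0.6708 − 0.2319)/(1 − 0.2319) = 0.571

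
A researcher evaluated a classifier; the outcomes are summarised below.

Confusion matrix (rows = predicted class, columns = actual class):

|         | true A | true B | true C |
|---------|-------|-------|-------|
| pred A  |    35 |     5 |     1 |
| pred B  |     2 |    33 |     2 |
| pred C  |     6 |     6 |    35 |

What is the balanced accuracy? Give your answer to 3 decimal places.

0.828

Balanced accuracy = mean of per-class recall.
  A: recall = 35/43 = 0.8140
  B: recall = 33/44 = 0.7500
  C: recall = 35/38 = 0.9211
Mean = (0.8140 + 0.7500 + 0.9211) / 3 = 0.828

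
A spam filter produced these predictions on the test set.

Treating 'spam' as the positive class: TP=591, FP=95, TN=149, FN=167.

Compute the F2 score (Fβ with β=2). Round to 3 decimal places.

0.795

Fβ = (1+β²)·TP / ((1+β²)·TP + β²·FN + FP), with β²=4
= 5·591 / (5·591 + 4·167 + 95) = 0.795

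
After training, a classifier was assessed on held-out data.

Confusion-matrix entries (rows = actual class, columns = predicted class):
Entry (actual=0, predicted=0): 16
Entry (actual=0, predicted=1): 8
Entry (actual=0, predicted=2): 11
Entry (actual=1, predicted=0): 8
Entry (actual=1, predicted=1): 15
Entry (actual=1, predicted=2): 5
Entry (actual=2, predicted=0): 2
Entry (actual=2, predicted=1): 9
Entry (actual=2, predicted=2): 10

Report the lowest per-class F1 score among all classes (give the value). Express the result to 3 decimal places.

0.426

Per-class F1 score (2·TP/(2·TP+FP+FN)):
  0: TP=16, FP=8+2=10, FN=8+11=19 → 32/61 = 0.5246
  1: TP=15, FP=8+9=17, FN=8+5=13 → 30/60 = 0.5000
  2: TP=10, FP=11+5=16, FN=2+9=11 → 20/47 = 0.4255
Lowest is class '2' with F1 score = 0.426.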